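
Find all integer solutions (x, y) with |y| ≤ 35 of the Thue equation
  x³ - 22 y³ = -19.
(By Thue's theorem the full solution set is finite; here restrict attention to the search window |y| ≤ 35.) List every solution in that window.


The equation is x³ - 22y³ = -19. For fixed y, x³ = 22·y³ − 19, so a solution requires the RHS to be a perfect cube.
Strategy: iterate y from -35 to 35, compute RHS = 22·y³ − 19, and check whether it is a (positive or negative) perfect cube.
Check small values of y:
  y = 0: RHS = -19 is not a perfect cube.
  y = 1: RHS = 3 is not a perfect cube.
  y = -1: RHS = -41 is not a perfect cube.
  y = 2: RHS = 157 is not a perfect cube.
  y = -2: RHS = -195 is not a perfect cube.
  y = 3: RHS = 575 is not a perfect cube.
  y = -3: RHS = -613 is not a perfect cube.
Continuing the search up to |y| = 35 finds no solutions either.
No (x, y) in the scanned range satisfies the equation.

No integer solutions with |y| ≤ 35.


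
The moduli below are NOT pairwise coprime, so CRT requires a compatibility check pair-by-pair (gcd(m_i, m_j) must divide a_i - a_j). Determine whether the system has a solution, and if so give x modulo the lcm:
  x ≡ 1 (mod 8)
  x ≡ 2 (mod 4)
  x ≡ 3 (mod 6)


Moduli 8, 4, 6 are not pairwise coprime, so CRT works modulo lcm(m_i) when all pairwise compatibility conditions hold.
Pairwise compatibility: gcd(m_i, m_j) must divide a_i - a_j for every pair.
Merge one congruence at a time:
  Start: x ≡ 1 (mod 8).
  Combine with x ≡ 2 (mod 4): gcd(8, 4) = 4, and 2 - 1 = 1 is NOT divisible by 4.
    ⇒ system is inconsistent (no integer solution).

No solution (the system is inconsistent).


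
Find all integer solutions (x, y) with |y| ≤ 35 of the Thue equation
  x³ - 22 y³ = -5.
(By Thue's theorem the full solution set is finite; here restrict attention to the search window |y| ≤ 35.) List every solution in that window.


The equation is x³ - 22y³ = -5. For fixed y, x³ = 22·y³ − 5, so a solution requires the RHS to be a perfect cube.
Strategy: iterate y from -35 to 35, compute RHS = 22·y³ − 5, and check whether it is a (positive or negative) perfect cube.
Check small values of y:
  y = 0: RHS = -5 is not a perfect cube.
  y = 1: RHS = 17 is not a perfect cube.
  y = -1: RHS = -27 = (-3)³ ⇒ x = -3 works.
  y = 2: RHS = 171 is not a perfect cube.
  y = -2: RHS = -181 is not a perfect cube.
  y = 3: RHS = 589 is not a perfect cube.
  y = -3: RHS = -599 is not a perfect cube.
Continuing the search up to |y| = 35 finds no further solutions beyond those listed.
Collected solutions: (-3, -1).

Solutions (with |y| ≤ 35): (-3, -1).


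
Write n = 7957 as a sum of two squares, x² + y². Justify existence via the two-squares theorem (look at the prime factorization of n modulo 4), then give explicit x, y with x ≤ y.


Step 1: Factor n = 7957 = 73 · 109.
Step 2: Check the mod-4 condition on each prime factor: 73 ≡ 1 (mod 4), exponent 1; 109 ≡ 1 (mod 4), exponent 1.
All primes ≡ 3 (mod 4) appear to even exponent (or don't appear), so by the two-squares theorem n IS expressible as a sum of two squares.
Step 3: Build a representation. Here n = 73 · 109 is a product of primes ≡ 1 (mod 4). Each prime p ≡ 1 (mod 4) is itself a sum of two squares; find a² by testing p − a² for a perfect square:
  73: 73 − 1² = 72, 73 − 2² = 69, 73 − 3² = 64 = 8² ⇒ 73 = 3² + 8².
  109: 109 − 1² = 108, 109 − 2² = 105, 109 − 3² = 100 = 10² ⇒ 109 = 3² + 10².
  Combine using the Brahmagupta–Fibonacci identity (a² + b²)(c² + d²) = (ac − bd)² + (ad + bc)² = (ac + bd)² + (ad − bc)²:
  73 · 109 = 7957: from (3² + 8²)(3² + 10²), take (3·3 − 8·10, 3·10 + 8·3) = (9 − 80, 30 + 24) = (-71, 54); dropping signs (only squares matter) gives (71, 54); check 71² + 54² = 5041 + 2916 = 7957 ✓.
Step 4: Order so x ≤ y and verify: 54² + 71² = 2916 + 5041 = 7957 = n. ✓

n = 7957 = 54² + 71² (one valid representation with x ≤ y).


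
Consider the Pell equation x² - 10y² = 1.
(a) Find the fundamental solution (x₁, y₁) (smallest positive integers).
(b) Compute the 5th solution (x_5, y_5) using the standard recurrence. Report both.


Step 1: Find the fundamental solution (x₁, y₁) of x² - 10y² = 1.
  Expand √10 as a continued fraction. a₀ = ⌊√10⌋ = 3; iterate m_{k+1} = d_k·a_k − m_k, d_{k+1} = (10 − m_{k+1}²)/d_k, a_{k+1} = ⌊(a₀ + m_{k+1})/d_{k+1}⌋ (starting m₀ = 0, d₀ = 1), with convergents p_k = a_k·p_{k-1} + p_{k-2}, q_k = a_k·q_{k-1} + q_{k-2} (p₋₁ = 1, q₋₁ = 0):
  k = 0: a₀ = 3; p₀/q₀ = 3/1; p₀² − 10·q₀² = 9 − 10 = -1.
  k = 1: m = 3, d = 1, a = ⌊(3 + 3)/1⌋ = 6; p/q = (6·3 + 1)/(6·1 + 0) = 19/6; p² − 10·q² = 361 − 360 = 1.
  The first convergent with p² − 10·q² = 1 gives the fundamental solution (x₁, y₁) = (19, 6).
Step 2: Apply the recurrence (x_{n+1}, y_{n+1}) = (x₁x_n + 10y₁y_n, x₁y_n + y₁x_n) repeatedly.
  From (x_1, y_1) = (19, 6): x_2 = 19·19 + 10·6·6 = 721; y_2 = 19·6 + 6·19 = 228.
  From (x_2, y_2) = (721, 228): x_3 = 19·721 + 10·6·228 = 27379; y_3 = 19·228 + 6·721 = 8658.
  From (x_3, y_3) = (27379, 8658): x_4 = 19·27379 + 10·6·8658 = 1039681; y_4 = 19·8658 + 6·27379 = 328776.
  From (x_4, y_4) = (1039681, 328776): x_5 = 19·1039681 + 10·6·328776 = 39480499; y_5 = 19·328776 + 6·1039681 = 12484830.
Step 3: Verify x_5² - 10·y_5² = 1558709801289001 - 1558709801289000 = 1 (should be 1). ✓

(x_1, y_1) = (19, 6); (x_5, y_5) = (39480499, 12484830).


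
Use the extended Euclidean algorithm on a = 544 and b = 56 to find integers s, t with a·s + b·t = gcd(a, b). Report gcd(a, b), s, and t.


Euclidean algorithm on (544, 56) — divide until remainder is 0:
  544 = 9 · 56 + 40
  56 = 1 · 40 + 16
  40 = 2 · 16 + 8
  16 = 2 · 8 + 0
gcd(544, 56) = 8.
Track Bezout coefficients alongside the remainders: start with r₀ = 544 = a·1 + b·0 (s = 1, t = 0) and r₁ = 56 = a·0 + b·1 (s = 0, t = 1); each new remainder r_{k+1} = r_{k-1} − q_k·r_k inherits s_{k+1} = s_{k-1} − q_k·s_k, t_{k+1} = t_{k-1} − q_k·t_k, so r_k = a·s_k + b·t_k at every step:
  q = 9: r = 40, s = 1 − 9·0 = 1, t = 0 − 9·1 = -9  (check: 544·1 + 56·(-9) = 40)
  q = 1: r = 16, s = 0 − 1·1 = -1, t = 1 − 1·(-9) = 10  (check: 544·(-1) + 56·10 = 16)
  q = 2: r = 8, s = 1 − 2·(-1) = 3, t = -9 − 2·10 = -29  (check: 544·3 + 56·(-29) = 8)
The row with r = 8 (the gcd) gives the Bezout coefficients s = 3, t = -29.
Result: 544 · (3) + 56 · (-29) = 8.

gcd(544, 56) = 8; s = 3, t = -29 (check: 544·3 + 56·(-29) = 8).


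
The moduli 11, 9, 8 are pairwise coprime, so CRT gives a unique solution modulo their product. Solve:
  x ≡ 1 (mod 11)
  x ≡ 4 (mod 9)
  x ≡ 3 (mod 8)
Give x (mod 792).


Moduli 11, 9, 8 are pairwise coprime; by CRT there is a unique solution modulo M = 11 · 9 · 8 = 792.
Solve pairwise, accumulating the modulus:
  Start with x ≡ 1 (mod 11).
  Combine with x ≡ 4 (mod 9): since gcd(11, 9) = 1, we get a unique residue mod 99.
    Write x = 1 + 11·t and substitute into x ≡ 4 (mod 9): 11·t ≡ 4 − 1 = 3 (mod 9).
    Reduce coefficients mod 9: 2·t ≡ 3 (mod 9).
    The inverse of 2 mod 9 is 5 (since 2·5 = 10 = 1·9 + 1), so t ≡ 5·3 = 15 ≡ 6 (mod 9).
    Then x = 1 + 11·6 = 67, valid modulo lcm(11, 9) = 99: x ≡ 67 (mod 99).
  Combine with x ≡ 3 (mod 8): since gcd(99, 8) = 1, we get a unique residue mod 792.
    Write x = 67 + 99·t and substitute into x ≡ 3 (mod 8): 99·t ≡ 3 − 67 = -64 (mod 8).
    Reduce coefficients mod 8: 3·t ≡ 0 (mod 8).
    The inverse of 3 mod 8 is 3 (since 3·3 = 9 = 1·8 + 1), so t ≡ 3·0 = 0 ≡ 0 (mod 8).
    Then x = 67 + 99·0 = 67, valid modulo lcm(99, 8) = 792: x ≡ 67 (mod 792).
Verify: 67 mod 11 = 1 ✓, 67 mod 9 = 4 ✓, 67 mod 8 = 3 ✓.

x ≡ 67 (mod 792).


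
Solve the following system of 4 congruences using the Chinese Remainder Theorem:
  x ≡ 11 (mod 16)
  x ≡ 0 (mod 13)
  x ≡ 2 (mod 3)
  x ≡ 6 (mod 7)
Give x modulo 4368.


Product of moduli M = 16 · 13 · 3 · 7 = 4368.
Merge one congruence at a time:
  Start: x ≡ 11 (mod 16).
  Combine with x ≡ 0 (mod 13); new modulus lcm = 208.
    Write x = 11 + 16·t and substitute into x ≡ 0 (mod 13): 16·t ≡ 0 − 11 = -11 (mod 13).
    Reduce coefficients mod 13: 3·t ≡ 2 (mod 13).
    The inverse of 3 mod 13 is 9 (since 3·9 = 27 = 2·13 + 1), so t ≡ 9·2 = 18 ≡ 5 (mod 13).
    Then x = 11 + 16·5 = 91, valid modulo lcm(16, 13) = 208: x ≡ 91 (mod 208).
  Combine with x ≡ 2 (mod 3); new modulus lcm = 624.
    Write x = 91 + 208·t and substitute into x ≡ 2 (mod 3): 208·t ≡ 2 − 91 = -89 (mod 3).
    Reduce coefficients mod 3: 1·t ≡ 1 (mod 3).
    So t ≡ 1 (mod 3).
    Then x = 91 + 208·1 = 299, valid modulo lcm(208, 3) = 624: x ≡ 299 (mod 624).
  Combine with x ≡ 6 (mod 7); new modulus lcm = 4368.
    Write x = 299 + 624·t and substitute into x ≡ 6 (mod 7): 624·t ≡ 6 − 299 = -293 (mod 7).
    Reduce coefficients mod 7: 1·t ≡ 1 (mod 7).
    So t ≡ 1 (mod 7).
    Then x = 299 + 624·1 = 923, valid modulo lcm(624, 7) = 4368: x ≡ 923 (mod 4368).
Verify against each original: 923 mod 16 = 11, 923 mod 13 = 0, 923 mod 3 = 2, 923 mod 7 = 6.

x ≡ 923 (mod 4368).


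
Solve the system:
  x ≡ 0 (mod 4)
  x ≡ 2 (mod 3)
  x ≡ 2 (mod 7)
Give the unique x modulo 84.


Moduli 4, 3, 7 are pairwise coprime; by CRT there is a unique solution modulo M = 4 · 3 · 7 = 84.
Solve pairwise, accumulating the modulus:
  Start with x ≡ 0 (mod 4).
  Combine with x ≡ 2 (mod 3): since gcd(4, 3) = 1, we get a unique residue mod 12.
    Write x = 0 + 4·t and substitute into x ≡ 2 (mod 3): 4·t ≡ 2 − 0 = 2 (mod 3).
    Reduce coefficients mod 3: 1·t ≡ 2 (mod 3).
    So t ≡ 2 (mod 3).
    Then x = 0 + 4·2 = 8, valid modulo lcm(4, 3) = 12: x ≡ 8 (mod 12).
  Combine with x ≡ 2 (mod 7): since gcd(12, 7) = 1, we get a unique residue mod 84.
    Write x = 8 + 12·t and substitute into x ≡ 2 (mod 7): 12·t ≡ 2 − 8 = -6 (mod 7).
    Reduce coefficients mod 7: 5·t ≡ 1 (mod 7).
    The inverse of 5 mod 7 is 3 (since 5·3 = 15 = 2·7 + 1), so t ≡ 3·1 = 3 ≡ 3 (mod 7).
    Then x = 8 + 12·3 = 44, valid modulo lcm(12, 7) = 84: x ≡ 44 (mod 84).
Verify: 44 mod 4 = 0 ✓, 44 mod 3 = 2 ✓, 44 mod 7 = 2 ✓.

x ≡ 44 (mod 84).


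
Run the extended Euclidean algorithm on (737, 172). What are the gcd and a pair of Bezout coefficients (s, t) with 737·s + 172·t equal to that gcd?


Euclidean algorithm on (737, 172) — divide until remainder is 0:
  737 = 4 · 172 + 49
  172 = 3 · 49 + 25
  49 = 1 · 25 + 24
  25 = 1 · 24 + 1
  24 = 24 · 1 + 0
gcd(737, 172) = 1.
Track Bezout coefficients alongside the remainders: start with r₀ = 737 = a·1 + b·0 (s = 1, t = 0) and r₁ = 172 = a·0 + b·1 (s = 0, t = 1); each new remainder r_{k+1} = r_{k-1} − q_k·r_k inherits s_{k+1} = s_{k-1} − q_k·s_k, t_{k+1} = t_{k-1} − q_k·t_k, so r_k = a·s_k + b·t_k at every step:
  q = 4: r = 49, s = 1 − 4·0 = 1, t = 0 − 4·1 = -4  (check: 737·1 + 172·(-4) = 49)
  q = 3: r = 25, s = 0 − 3·1 = -3, t = 1 − 3·(-4) = 13  (check: 737·(-3) + 172·13 = 25)
  q = 1: r = 24, s = 1 − 1·(-3) = 4, t = -4 − 1·13 = -17  (check: 737·4 + 172·(-17) = 24)
  q = 1: r = 1, s = -3 − 1·4 = -7, t = 13 − 1·(-17) = 30  (check: 737·(-7) + 172·30 = 1)
The row with r = 1 (the gcd) gives the Bezout coefficients s = -7, t = 30.
Result: 737 · (-7) + 172 · (30) = 1.

gcd(737, 172) = 1; s = -7, t = 30 (check: 737·(-7) + 172·30 = 1).


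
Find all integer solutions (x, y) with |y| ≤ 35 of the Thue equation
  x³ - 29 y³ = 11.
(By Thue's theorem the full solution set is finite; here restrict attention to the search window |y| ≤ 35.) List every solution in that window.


The equation is x³ - 29y³ = 11. For fixed y, x³ = 29·y³ + 11, so a solution requires the RHS to be a perfect cube.
Strategy: iterate y from -35 to 35, compute RHS = 29·y³ + 11, and check whether it is a (positive or negative) perfect cube.
Check small values of y:
  y = 0: RHS = 11 is not a perfect cube.
  y = 1: RHS = 40 is not a perfect cube.
  y = -1: RHS = -18 is not a perfect cube.
  y = 2: RHS = 243 is not a perfect cube.
  y = -2: RHS = -221 is not a perfect cube.
  y = 3: RHS = 794 is not a perfect cube.
  y = -3: RHS = -772 is not a perfect cube.
Continuing the search up to |y| = 35 finds no solutions either.
No (x, y) in the scanned range satisfies the equation.

No integer solutions with |y| ≤ 35.


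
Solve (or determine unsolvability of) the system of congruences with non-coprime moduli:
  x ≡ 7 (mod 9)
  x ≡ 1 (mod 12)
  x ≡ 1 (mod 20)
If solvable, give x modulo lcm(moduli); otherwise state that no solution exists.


Moduli 9, 12, 20 are not pairwise coprime, so CRT works modulo lcm(m_i) when all pairwise compatibility conditions hold.
Pairwise compatibility: gcd(m_i, m_j) must divide a_i - a_j for every pair.
Merge one congruence at a time:
  Start: x ≡ 7 (mod 9).
  Combine with x ≡ 1 (mod 12): gcd(9, 12) = 3; 1 - 7 = -6, which IS divisible by 3, so compatible.
    Write x = 7 + 9·t and substitute into x ≡ 1 (mod 12): 9·t ≡ 1 − 7 = -6 (mod 12).
    Divide the congruence (and modulus) by g = 3: 3·t ≡ -2 (mod 4).
    Reduce coefficients mod 4: 3·t ≡ 2 (mod 4).
    The inverse of 3 mod 4 is 3 (since 3·3 = 9 = 2·4 + 1), so t ≡ 3·2 = 6 ≡ 2 (mod 4).
    Then x = 7 + 9·2 = 25, valid modulo lcm(9, 12) = 36: x ≡ 25 (mod 36).
  Combine with x ≡ 1 (mod 20): gcd(36, 20) = 4; 1 - 25 = -24, which IS divisible by 4, so compatible.
    Write x = 25 + 36·t and substitute into x ≡ 1 (mod 20): 36·t ≡ 1 − 25 = -24 (mod 20).
    Divide the congruence (and modulus) by g = 4: 9·t ≡ -6 (mod 5).
    Reduce coefficients mod 5: 4·t ≡ 4 (mod 5).
    The inverse of 4 mod 5 is 4 (since 4·4 = 16 = 3·5 + 1), so t ≡ 4·4 = 16 ≡ 1 (mod 5).
    Then x = 25 + 36·1 = 61, valid modulo lcm(36, 20) = 180: x ≡ 61 (mod 180).
Verify: 61 mod 9 = 7, 61 mod 12 = 1, 61 mod 20 = 1.

x ≡ 61 (mod 180).


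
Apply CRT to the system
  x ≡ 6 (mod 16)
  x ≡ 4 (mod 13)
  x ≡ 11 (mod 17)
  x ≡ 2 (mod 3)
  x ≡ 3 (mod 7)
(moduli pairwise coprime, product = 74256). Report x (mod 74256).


Product of moduli M = 16 · 13 · 17 · 3 · 7 = 74256.
Merge one congruence at a time:
  Start: x ≡ 6 (mod 16).
  Combine with x ≡ 4 (mod 13); new modulus lcm = 208.
    Write x = 6 + 16·t and substitute into x ≡ 4 (mod 13): 16·t ≡ 4 − 6 = -2 (mod 13).
    Reduce coefficients mod 13: 3·t ≡ 11 (mod 13).
    The inverse of 3 mod 13 is 9 (since 3·9 = 27 = 2·13 + 1), so t ≡ 9·11 = 99 ≡ 8 (mod 13).
    Then x = 6 + 16·8 = 134, valid modulo lcm(16, 13) = 208: x ≡ 134 (mod 208).
  Combine with x ≡ 11 (mod 17); new modulus lcm = 3536.
    Write x = 134 + 208·t and substitute into x ≡ 11 (mod 17): 208·t ≡ 11 − 134 = -123 (mod 17).
    Reduce coefficients mod 17: 4·t ≡ 13 (mod 17).
    The inverse of 4 mod 17 is 13 (since 4·13 = 52 = 3·17 + 1), so t ≡ 13·13 = 169 ≡ 16 (mod 17).
    Then x = 134 + 208·16 = 3462, valid modulo lcm(208, 17) = 3536: x ≡ 3462 (mod 3536).
  Combine with x ≡ 2 (mod 3); new modulus lcm = 10608.
    Write x = 3462 + 3536·t and substitute into x ≡ 2 (mod 3): 3536·t ≡ 2 − 3462 = -3460 (mod 3).
    Reduce coefficients mod 3: 2·t ≡ 2 (mod 3).
    The inverse of 2 mod 3 is 2 (since 2·2 = 4 = 1·3 + 1), so t ≡ 2·2 = 4 ≡ 1 (mod 3).
    Then x = 3462 + 3536·1 = 6998, valid modulo lcm(3536, 3) = 10608: x ≡ 6998 (mod 10608).
  Combine with x ≡ 3 (mod 7); new modulus lcm = 74256.
    Write x = 6998 + 10608·t and substitute into x ≡ 3 (mod 7): 10608·t ≡ 3 − 6998 = -6995 (mod 7).
    Reduce coefficients mod 7: 3·t ≡ 5 (mod 7).
    The inverse of 3 mod 7 is 5 (since 3·5 = 15 = 2·7 + 1), so t ≡ 5·5 = 25 ≡ 4 (mod 7).
    Then x = 6998 + 10608·4 = 49430, valid modulo lcm(10608, 7) = 74256: x ≡ 49430 (mod 74256).
Verify against each original: 49430 mod 16 = 6, 49430 mod 13 = 4, 49430 mod 17 = 11, 49430 mod 3 = 2, 49430 mod 7 = 3.

x ≡ 49430 (mod 74256).


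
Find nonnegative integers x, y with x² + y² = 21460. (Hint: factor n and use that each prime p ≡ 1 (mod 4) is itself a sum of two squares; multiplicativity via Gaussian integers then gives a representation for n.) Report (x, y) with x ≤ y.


Step 1: Factor n = 21460 = 2^2 · 5 · 29 · 37.
Step 2: Check the mod-4 condition on each prime factor: 2 = 2 (special); 5 ≡ 1 (mod 4), exponent 1; 29 ≡ 1 (mod 4), exponent 1; 37 ≡ 1 (mod 4), exponent 1.
All primes ≡ 3 (mod 4) appear to even exponent (or don't appear), so by the two-squares theorem n IS expressible as a sum of two squares.
Step 3: Build a representation. Group n = k² · m with k = 2 and m = 5 · 29 · 37 = 5365 (a product of primes ≡ 1 (mod 4)); a representation of m scales to one of n via (k·x)² + (k·y)² = k²(x² + y²). Each prime p ≡ 1 (mod 4) is itself a sum of two squares; find a² by testing p − a² for a perfect square:
  5: 5 − 1² = 4 = 2² ⇒ 5 = 1² + 2².
  29: 29 − 1² = 28, 29 − 2² = 25 = 5² ⇒ 29 = 2² + 5².
  37: 37 − 1² = 36 = 6² ⇒ 37 = 1² + 6².
  Combine using the Brahmagupta–Fibonacci identity (a² + b²)(c² + d²) = (ac − bd)² + (ad + bc)² = (ac + bd)² + (ad − bc)²:
  5 · 29 = 145: from (1² + 2²)(2² + 5²), take (1·2 − 2·5, 1·5 + 2·2) = (2 − 10, 5 + 4) = (-8, 9); dropping signs (only squares matter) gives (8, 9); check 8² + 9² = 64 + 81 = 145 ✓.
  145 · 37 = 5365: from (8² + 9²)(1² + 6²), take (8·1 − 9·6, 8·6 + 9·1) = (8 − 54, 48 + 9) = (-46, 57); dropping signs (only squares matter) gives (46, 57); check 46² + 57² = 2116 + 3249 = 5365 ✓.
  Scale by k = 2: (2·46, 2·57) = (92, 114).
Step 4: Order so x ≤ y and verify: 92² + 114² = 8464 + 12996 = 21460 = n. ✓

n = 21460 = 92² + 114² (one valid representation with x ≤ y).


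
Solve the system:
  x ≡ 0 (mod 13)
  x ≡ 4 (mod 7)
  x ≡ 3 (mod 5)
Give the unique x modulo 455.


Moduli 13, 7, 5 are pairwise coprime; by CRT there is a unique solution modulo M = 13 · 7 · 5 = 455.
Solve pairwise, accumulating the modulus:
  Start with x ≡ 0 (mod 13).
  Combine with x ≡ 4 (mod 7): since gcd(13, 7) = 1, we get a unique residue mod 91.
    Write x = 0 + 13·t and substitute into x ≡ 4 (mod 7): 13·t ≡ 4 − 0 = 4 (mod 7).
    Reduce coefficients mod 7: 6·t ≡ 4 (mod 7).
    The inverse of 6 mod 7 is 6 (since 6·6 = 36 = 5·7 + 1), so t ≡ 6·4 = 24 ≡ 3 (mod 7).
    Then x = 0 + 13·3 = 39, valid modulo lcm(13, 7) = 91: x ≡ 39 (mod 91).
  Combine with x ≡ 3 (mod 5): since gcd(91, 5) = 1, we get a unique residue mod 455.
    Write x = 39 + 91·t and substitute into x ≡ 3 (mod 5): 91·t ≡ 3 − 39 = -36 (mod 5).
    Reduce coefficients mod 5: 1·t ≡ 4 (mod 5).
    So t ≡ 4 (mod 5).
    Then x = 39 + 91·4 = 403, valid modulo lcm(91, 5) = 455: x ≡ 403 (mod 455).
Verify: 403 mod 13 = 0 ✓, 403 mod 7 = 4 ✓, 403 mod 5 = 3 ✓.

x ≡ 403 (mod 455).


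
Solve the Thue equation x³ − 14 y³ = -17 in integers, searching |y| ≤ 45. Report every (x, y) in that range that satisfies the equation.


The equation is x³ - 14y³ = -17. For fixed y, x³ = 14·y³ − 17, so a solution requires the RHS to be a perfect cube.
Strategy: iterate y from -45 to 45, compute RHS = 14·y³ − 17, and check whether it is a (positive or negative) perfect cube.
Check small values of y:
  y = 0: RHS = -17 is not a perfect cube.
  y = 1: RHS = -3 is not a perfect cube.
  y = -1: RHS = -31 is not a perfect cube.
  y = 2: RHS = 95 is not a perfect cube.
  y = -2: RHS = -129 is not a perfect cube.
  y = 3: RHS = 361 is not a perfect cube.
  y = -3: RHS = -395 is not a perfect cube.
Continuing the search up to |y| = 45 finds no solutions either.
No (x, y) in the scanned range satisfies the equation.

No integer solutions with |y| ≤ 45.


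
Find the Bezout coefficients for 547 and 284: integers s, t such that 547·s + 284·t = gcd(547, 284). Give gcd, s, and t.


Euclidean algorithm on (547, 284) — divide until remainder is 0:
  547 = 1 · 284 + 263
  284 = 1 · 263 + 21
  263 = 12 · 21 + 11
  21 = 1 · 11 + 10
  11 = 1 · 10 + 1
  10 = 10 · 1 + 0
gcd(547, 284) = 1.
Track Bezout coefficients alongside the remainders: start with r₀ = 547 = a·1 + b·0 (s = 1, t = 0) and r₁ = 284 = a·0 + b·1 (s = 0, t = 1); each new remainder r_{k+1} = r_{k-1} − q_k·r_k inherits s_{k+1} = s_{k-1} − q_k·s_k, t_{k+1} = t_{k-1} − q_k·t_k, so r_k = a·s_k + b·t_k at every step:
  q = 1: r = 263, s = 1 − 1·0 = 1, t = 0 − 1·1 = -1  (check: 547·1 + 284·(-1) = 263)
  q = 1: r = 21, s = 0 − 1·1 = -1, t = 1 − 1·(-1) = 2  (check: 547·(-1) + 284·2 = 21)
  q = 12: r = 11, s = 1 − 12·(-1) = 13, t = -1 − 12·2 = -25  (check: 547·13 + 284·(-25) = 11)
  q = 1: r = 10, s = -1 − 1·13 = -14, t = 2 − 1·(-25) = 27  (check: 547·(-14) + 284·27 = 10)
  q = 1: r = 1, s = 13 − 1·(-14) = 27, t = -25 − 1·27 = -52  (check: 547·27 + 284·(-52) = 1)
The row with r = 1 (the gcd) gives the Bezout coefficients s = 27, t = -52.
Result: 547 · (27) + 284 · (-52) = 1.

gcd(547, 284) = 1; s = 27, t = -52 (check: 547·27 + 284·(-52) = 1).


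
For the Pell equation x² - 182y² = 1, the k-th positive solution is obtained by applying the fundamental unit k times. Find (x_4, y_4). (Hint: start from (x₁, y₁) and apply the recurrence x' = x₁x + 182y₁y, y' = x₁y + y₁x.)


Step 1: Find the fundamental solution (x₁, y₁) of x² - 182y² = 1.
  Expand √182 as a continued fraction. a₀ = ⌊√182⌋ = 13; iterate m_{k+1} = d_k·a_k − m_k, d_{k+1} = (182 − m_{k+1}²)/d_k, a_{k+1} = ⌊(a₀ + m_{k+1})/d_{k+1}⌋ (starting m₀ = 0, d₀ = 1), with convergents p_k = a_k·p_{k-1} + p_{k-2}, q_k = a_k·q_{k-1} + q_{k-2} (p₋₁ = 1, q₋₁ = 0):
  k = 0: a₀ = 13; p₀/q₀ = 13/1; p₀² − 182·q₀² = 169 − 182 = -13.
  k = 1: m = 13, d = 13, a = ⌊(13 + 13)/13⌋ = 2; p/q = (2·13 + 1)/(2·1 + 0) = 27/2; p² − 182·q² = 729 − 728 = 1.
  The first convergent with p² − 182·q² = 1 gives the fundamental solution (x₁, y₁) = (27, 2).
Step 2: Apply the recurrence (x_{n+1}, y_{n+1}) = (x₁x_n + 182y₁y_n, x₁y_n + y₁x_n) repeatedly.
  From (x_1, y_1) = (27, 2): x_2 = 27·27 + 182·2·2 = 1457; y_2 = 27·2 + 2·27 = 108.
  From (x_2, y_2) = (1457, 108): x_3 = 27·1457 + 182·2·108 = 78651; y_3 = 27·108 + 2·1457 = 5830.
  From (x_3, y_3) = (78651, 5830): x_4 = 27·78651 + 182·2·5830 = 4245697; y_4 = 27·5830 + 2·78651 = 314712.
Step 3: Verify x_4² - 182·y_4² = 18025943015809 - 18025943015808 = 1 (should be 1). ✓

(x_1, y_1) = (27, 2); (x_4, y_4) = (4245697, 314712).


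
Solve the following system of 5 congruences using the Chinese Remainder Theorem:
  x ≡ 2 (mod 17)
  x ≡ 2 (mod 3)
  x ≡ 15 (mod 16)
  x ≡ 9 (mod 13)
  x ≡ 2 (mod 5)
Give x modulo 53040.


Product of moduli M = 17 · 3 · 16 · 13 · 5 = 53040.
Merge one congruence at a time:
  Start: x ≡ 2 (mod 17).
  Combine with x ≡ 2 (mod 3); new modulus lcm = 51.
    Write x = 2 + 17·t and substitute into x ≡ 2 (mod 3): 17·t ≡ 2 − 2 = 0 (mod 3).
    Reduce coefficients mod 3: 2·t ≡ 0 (mod 3).
    The inverse of 2 mod 3 is 2 (since 2·2 = 4 = 1·3 + 1), so t ≡ 2·0 = 0 ≡ 0 (mod 3).
    Then x = 2 + 17·0 = 2, valid modulo lcm(17, 3) = 51: x ≡ 2 (mod 51).
  Combine with x ≡ 15 (mod 16); new modulus lcm = 816.
    Write x = 2 + 51·t and substitute into x ≡ 15 (mod 16): 51·t ≡ 15 − 2 = 13 (mod 16).
    Reduce coefficients mod 16: 3·t ≡ 13 (mod 16).
    The inverse of 3 mod 16 is 11 (since 3·11 = 33 = 2·16 + 1), so t ≡ 11·13 = 143 ≡ 15 (mod 16).
    Then x = 2 + 51·15 = 767, valid modulo lcm(51, 16) = 816: x ≡ 767 (mod 816).
  Combine with x ≡ 9 (mod 13); new modulus lcm = 10608.
    Write x = 767 + 816·t and substitute into x ≡ 9 (mod 13): 816·t ≡ 9 − 767 = -758 (mod 13).
    Reduce coefficients mod 13: 10·t ≡ 9 (mod 13).
    The inverse of 10 mod 13 is 4 (since 10·4 = 40 = 3·13 + 1), so t ≡ 4·9 = 36 ≡ 10 (mod 13).
    Then x = 767 + 816·10 = 8927, valid modulo lcm(816, 13) = 10608: x ≡ 8927 (mod 10608).
  Combine with x ≡ 2 (mod 5); new modulus lcm = 53040.
    Write x = 8927 + 10608·t and substitute into x ≡ 2 (mod 5): 10608·t ≡ 2 − 8927 = -8925 (mod 5).
    Reduce coefficients mod 5: 3·t ≡ 0 (mod 5).
    The inverse of 3 mod 5 is 2 (since 3·2 = 6 = 1·5 + 1), so t ≡ 2·0 = 0 ≡ 0 (mod 5).
    Then x = 8927 + 10608·0 = 8927, valid modulo lcm(10608, 5) = 53040: x ≡ 8927 (mod 53040).
Verify against each original: 8927 mod 17 = 2, 8927 mod 3 = 2, 8927 mod 16 = 15, 8927 mod 13 = 9, 8927 mod 5 = 2.

x ≡ 8927 (mod 53040).


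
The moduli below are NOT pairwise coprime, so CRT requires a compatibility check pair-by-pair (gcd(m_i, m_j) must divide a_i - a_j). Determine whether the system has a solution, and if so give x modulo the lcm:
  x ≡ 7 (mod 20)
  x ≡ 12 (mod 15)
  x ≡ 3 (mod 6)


Moduli 20, 15, 6 are not pairwise coprime, so CRT works modulo lcm(m_i) when all pairwise compatibility conditions hold.
Pairwise compatibility: gcd(m_i, m_j) must divide a_i - a_j for every pair.
Merge one congruence at a time:
  Start: x ≡ 7 (mod 20).
  Combine with x ≡ 12 (mod 15): gcd(20, 15) = 5; 12 - 7 = 5, which IS divisible by 5, so compatible.
    Write x = 7 + 20·t and substitute into x ≡ 12 (mod 15): 20·t ≡ 12 − 7 = 5 (mod 15).
    Divide the congruence (and modulus) by g = 5: 4·t ≡ 1 (mod 3).
    Reduce coefficients mod 3: 1·t ≡ 1 (mod 3).
    So t ≡ 1 (mod 3).
    Then x = 7 + 20·1 = 27, valid modulo lcm(20, 15) = 60: x ≡ 27 (mod 60).
  Combine with x ≡ 3 (mod 6): gcd(60, 6) = 6; 3 - 27 = -24, which IS divisible by 6, so compatible.
    Write x = 27 + 60·t and substitute into x ≡ 3 (mod 6): 60·t ≡ 3 − 27 = -24 (mod 6).
    Divide the congruence (and modulus) by g = 6: 10·t ≡ -4 (mod 1).
    Modulo 1 every t works; take t = 0.
    Then x = 27 + 60·0 = 27, valid modulo lcm(60, 6) = 60: x ≡ 27 (mod 60).
Verify: 27 mod 20 = 7, 27 mod 15 = 12, 27 mod 6 = 3.

x ≡ 27 (mod 60).


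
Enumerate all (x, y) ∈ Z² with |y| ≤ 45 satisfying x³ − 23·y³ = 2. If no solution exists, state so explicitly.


The equation is x³ - 23y³ = 2. For fixed y, x³ = 23·y³ + 2, so a solution requires the RHS to be a perfect cube.
Strategy: iterate y from -45 to 45, compute RHS = 23·y³ + 2, and check whether it is a (positive or negative) perfect cube.
Check small values of y:
  y = 0: RHS = 2 is not a perfect cube.
  y = 1: RHS = 25 is not a perfect cube.
  y = -1: RHS = -21 is not a perfect cube.
  y = 2: RHS = 186 is not a perfect cube.
  y = -2: RHS = -182 is not a perfect cube.
  y = 3: RHS = 623 is not a perfect cube.
  y = -3: RHS = -619 is not a perfect cube.
Continuing the search up to |y| = 45 finds no solutions either.
No (x, y) in the scanned range satisfies the equation.

No integer solutions with |y| ≤ 45.


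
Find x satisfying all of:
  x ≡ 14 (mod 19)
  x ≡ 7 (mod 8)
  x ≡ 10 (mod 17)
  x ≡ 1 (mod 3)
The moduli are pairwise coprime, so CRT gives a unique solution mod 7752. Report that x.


Product of moduli M = 19 · 8 · 17 · 3 = 7752.
Merge one congruence at a time:
  Start: x ≡ 14 (mod 19).
  Combine with x ≡ 7 (mod 8); new modulus lcm = 152.
    Write x = 14 + 19·t and substitute into x ≡ 7 (mod 8): 19·t ≡ 7 − 14 = -7 (mod 8).
    Reduce coefficients mod 8: 3·t ≡ 1 (mod 8).
    The inverse of 3 mod 8 is 3 (since 3·3 = 9 = 1·8 + 1), so t ≡ 3·1 = 3 ≡ 3 (mod 8).
    Then x = 14 + 19·3 = 71, valid modulo lcm(19, 8) = 152: x ≡ 71 (mod 152).
  Combine with x ≡ 10 (mod 17); new modulus lcm = 2584.
    Write x = 71 + 152·t and substitute into x ≡ 10 (mod 17): 152·t ≡ 10 − 71 = -61 (mod 17).
    Reduce coefficients mod 17: 16·t ≡ 7 (mod 17).
    The inverse of 16 mod 17 is 16 (since 16·16 = 256 = 15·17 + 1), so t ≡ 16·7 = 112 ≡ 10 (mod 17).
    Then x = 71 + 152·10 = 1591, valid modulo lcm(152, 17) = 2584: x ≡ 1591 (mod 2584).
  Combine with x ≡ 1 (mod 3); new modulus lcm = 7752.
    Write x = 1591 + 2584·t and substitute into x ≡ 1 (mod 3): 2584·t ≡ 1 − 1591 = -1590 (mod 3).
    Reduce coefficients mod 3: 1·t ≡ 0 (mod 3).
    So t ≡ 0 (mod 3).
    Then x = 1591 + 2584·0 = 1591, valid modulo lcm(2584, 3) = 7752: x ≡ 1591 (mod 7752).
Verify against each original: 1591 mod 19 = 14, 1591 mod 8 = 7, 1591 mod 17 = 10, 1591 mod 3 = 1.

x ≡ 1591 (mod 7752).


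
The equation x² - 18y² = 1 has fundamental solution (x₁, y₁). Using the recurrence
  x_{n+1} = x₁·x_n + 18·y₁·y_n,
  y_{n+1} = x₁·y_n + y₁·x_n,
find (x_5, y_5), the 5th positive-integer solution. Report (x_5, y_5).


Step 1: Find the fundamental solution (x₁, y₁) of x² - 18y² = 1.
  Expand √18 as a continued fraction. a₀ = ⌊√18⌋ = 4; iterate m_{k+1} = d_k·a_k − m_k, d_{k+1} = (18 − m_{k+1}²)/d_k, a_{k+1} = ⌊(a₀ + m_{k+1})/d_{k+1}⌋ (starting m₀ = 0, d₀ = 1), with convergents p_k = a_k·p_{k-1} + p_{k-2}, q_k = a_k·q_{k-1} + q_{k-2} (p₋₁ = 1, q₋₁ = 0):
  k = 0: a₀ = 4; p₀/q₀ = 4/1; p₀² − 18·q₀² = 16 − 18 = -2.
  k = 1: m = 4, d = 2, a = ⌊(4 + 4)/2⌋ = 4; p/q = (4·4 + 1)/(4·1 + 0) = 17/4; p² − 18·q² = 289 − 288 = 1.
  The first convergent with p² − 18·q² = 1 gives the fundamental solution (x₁, y₁) = (17, 4).
Step 2: Apply the recurrence (x_{n+1}, y_{n+1}) = (x₁x_n + 18y₁y_n, x₁y_n + y₁x_n) repeatedly.
  From (x_1, y_1) = (17, 4): x_2 = 17·17 + 18·4·4 = 577; y_2 = 17·4 + 4·17 = 136.
  From (x_2, y_2) = (577, 136): x_3 = 17·577 + 18·4·136 = 19601; y_3 = 17·136 + 4·577 = 4620.
  From (x_3, y_3) = (19601, 4620): x_4 = 17·19601 + 18·4·4620 = 665857; y_4 = 17·4620 + 4·19601 = 156944.
  From (x_4, y_4) = (665857, 156944): x_5 = 17·665857 + 18·4·156944 = 22619537; y_5 = 17·156944 + 4·665857 = 5331476.
Step 3: Verify x_5² - 18·y_5² = 511643454094369 - 511643454094368 = 1 (should be 1). ✓

(x_1, y_1) = (17, 4); (x_5, y_5) = (22619537, 5331476).


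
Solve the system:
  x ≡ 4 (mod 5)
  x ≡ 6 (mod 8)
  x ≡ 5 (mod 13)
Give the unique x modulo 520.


Moduli 5, 8, 13 are pairwise coprime; by CRT there is a unique solution modulo M = 5 · 8 · 13 = 520.
Solve pairwise, accumulating the modulus:
  Start with x ≡ 4 (mod 5).
  Combine with x ≡ 6 (mod 8): since gcd(5, 8) = 1, we get a unique residue mod 40.
    Write x = 4 + 5·t and substitute into x ≡ 6 (mod 8): 5·t ≡ 6 − 4 = 2 (mod 8).
    The inverse of 5 mod 8 is 5 (since 5·5 = 25 = 3·8 + 1), so t ≡ 5·2 = 10 ≡ 2 (mod 8).
    Then x = 4 + 5·2 = 14, valid modulo lcm(5, 8) = 40: x ≡ 14 (mod 40).
  Combine with x ≡ 5 (mod 13): since gcd(40, 13) = 1, we get a unique residue mod 520.
    Write x = 14 + 40·t and substitute into x ≡ 5 (mod 13): 40·t ≡ 5 − 14 = -9 (mod 13).
    Reduce coefficients mod 13: 1·t ≡ 4 (mod 13).
    So t ≡ 4 (mod 13).
    Then x = 14 + 40·4 = 174, valid modulo lcm(40, 13) = 520: x ≡ 174 (mod 520).
Verify: 174 mod 5 = 4 ✓, 174 mod 8 = 6 ✓, 174 mod 13 = 5 ✓.

x ≡ 174 (mod 520).


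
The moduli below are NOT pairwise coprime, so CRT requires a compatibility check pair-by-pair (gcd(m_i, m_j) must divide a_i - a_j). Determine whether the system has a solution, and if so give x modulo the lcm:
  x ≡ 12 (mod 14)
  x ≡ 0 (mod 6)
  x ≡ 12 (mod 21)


Moduli 14, 6, 21 are not pairwise coprime, so CRT works modulo lcm(m_i) when all pairwise compatibility conditions hold.
Pairwise compatibility: gcd(m_i, m_j) must divide a_i - a_j for every pair.
Merge one congruence at a time:
  Start: x ≡ 12 (mod 14).
  Combine with x ≡ 0 (mod 6): gcd(14, 6) = 2; 0 - 12 = -12, which IS divisible by 2, so compatible.
    Write x = 12 + 14·t and substitute into x ≡ 0 (mod 6): 14·t ≡ 0 − 12 = -12 (mod 6).
    Divide the congruence (and modulus) by g = 2: 7·t ≡ -6 (mod 3).
    Reduce coefficients mod 3: 1·t ≡ 0 (mod 3).
    So t ≡ 0 (mod 3).
    Then x = 12 + 14·0 = 12, valid modulo lcm(14, 6) = 42: x ≡ 12 (mod 42).
  Combine with x ≡ 12 (mod 21): gcd(42, 21) = 21; 12 - 12 = 0, which IS divisible by 21, so compatible.
    Write x = 12 + 42·t and substitute into x ≡ 12 (mod 21): 42·t ≡ 12 − 12 = 0 (mod 21).
    Divide the congruence (and modulus) by g = 21: 2·t ≡ 0 (mod 1).
    Modulo 1 every t works; take t = 0.
    Then x = 12 + 42·0 = 12, valid modulo lcm(42, 21) = 42: x ≡ 12 (mod 42).
Verify: 12 mod 14 = 12, 12 mod 6 = 0, 12 mod 21 = 12.

x ≡ 12 (mod 42).


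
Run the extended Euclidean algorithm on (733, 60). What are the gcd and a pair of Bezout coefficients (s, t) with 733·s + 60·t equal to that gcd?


Euclidean algorithm on (733, 60) — divide until remainder is 0:
  733 = 12 · 60 + 13
  60 = 4 · 13 + 8
  13 = 1 · 8 + 5
  8 = 1 · 5 + 3
  5 = 1 · 3 + 2
  3 = 1 · 2 + 1
  2 = 2 · 1 + 0
gcd(733, 60) = 1.
Track Bezout coefficients alongside the remainders: start with r₀ = 733 = a·1 + b·0 (s = 1, t = 0) and r₁ = 60 = a·0 + b·1 (s = 0, t = 1); each new remainder r_{k+1} = r_{k-1} − q_k·r_k inherits s_{k+1} = s_{k-1} − q_k·s_k, t_{k+1} = t_{k-1} − q_k·t_k, so r_k = a·s_k + b·t_k at every step:
  q = 12: r = 13, s = 1 − 12·0 = 1, t = 0 − 12·1 = -12  (check: 733·1 + 60·(-12) = 13)
  q = 4: r = 8, s = 0 − 4·1 = -4, t = 1 − 4·(-12) = 49  (check: 733·(-4) + 60·49 = 8)
  q = 1: r = 5, s = 1 − 1·(-4) = 5, t = -12 − 1·49 = -61  (check: 733·5 + 60·(-61) = 5)
  q = 1: r = 3, s = -4 − 1·5 = -9, t = 49 − 1·(-61) = 110  (check: 733·(-9) + 60·110 = 3)
  q = 1: r = 2, s = 5 − 1·(-9) = 14, t = -61 − 1·110 = -171  (check: 733·14 + 60·(-171) = 2)
  q = 1: r = 1, s = -9 − 1·14 = -23, t = 110 − 1·(-171) = 281  (check: 733·(-23) + 60·281 = 1)
The row with r = 1 (the gcd) gives the Bezout coefficients s = -23, t = 281.
Result: 733 · (-23) + 60 · (281) = 1.

gcd(733, 60) = 1; s = -23, t = 281 (check: 733·(-23) + 60·281 = 1).


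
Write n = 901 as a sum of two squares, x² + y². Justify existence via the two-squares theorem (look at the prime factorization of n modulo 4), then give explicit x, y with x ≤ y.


Step 1: Factor n = 901 = 17 · 53.
Step 2: Check the mod-4 condition on each prime factor: 17 ≡ 1 (mod 4), exponent 1; 53 ≡ 1 (mod 4), exponent 1.
All primes ≡ 3 (mod 4) appear to even exponent (or don't appear), so by the two-squares theorem n IS expressible as a sum of two squares.
Step 3: Build a representation. Here n = 17 · 53 is a product of primes ≡ 1 (mod 4). Each prime p ≡ 1 (mod 4) is itself a sum of two squares; find a² by testing p − a² for a perfect square:
  17: 17 − 1² = 16 = 4² ⇒ 17 = 1² + 4².
  53: 53 − 1² = 52, 53 − 2² = 49 = 7² ⇒ 53 = 2² + 7².
  Combine using the Brahmagupta–Fibonacci identity (a² + b²)(c² + d²) = (ac − bd)² + (ad + bc)² = (ac + bd)² + (ad − bc)²:
  17 · 53 = 901: from (1² + 4²)(2² + 7²), take (1·2 − 4·7, 1·7 + 4·2) = (2 − 28, 7 + 8) = (-26, 15); dropping signs (only squares matter) gives (26, 15); check 26² + 15² = 676 + 225 = 901 ✓.
Step 4: Order so x ≤ y and verify: 15² + 26² = 225 + 676 = 901 = n. ✓

n = 901 = 15² + 26² (one valid representation with x ≤ y).


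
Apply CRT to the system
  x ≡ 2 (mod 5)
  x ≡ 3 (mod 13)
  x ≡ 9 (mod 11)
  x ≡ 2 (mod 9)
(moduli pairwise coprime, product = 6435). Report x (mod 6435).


Product of moduli M = 5 · 13 · 11 · 9 = 6435.
Merge one congruence at a time:
  Start: x ≡ 2 (mod 5).
  Combine with x ≡ 3 (mod 13); new modulus lcm = 65.
    Write x = 2 + 5·t and substitute into x ≡ 3 (mod 13): 5·t ≡ 3 − 2 = 1 (mod 13).
    The inverse of 5 mod 13 is 8 (since 5·8 = 40 = 3·13 + 1), so t ≡ 8·1 = 8 ≡ 8 (mod 13).
    Then x = 2 + 5·8 = 42, valid modulo lcm(5, 13) = 65: x ≡ 42 (mod 65).
  Combine with x ≡ 9 (mod 11); new modulus lcm = 715.
    Write x = 42 + 65·t and substitute into x ≡ 9 (mod 11): 65·t ≡ 9 − 42 = -33 (mod 11).
    Reduce coefficients mod 11: 10·t ≡ 0 (mod 11).
    The inverse of 10 mod 11 is 10 (since 10·10 = 100 = 9·11 + 1), so t ≡ 10·0 = 0 ≡ 0 (mod 11).
    Then x = 42 + 65·0 = 42, valid modulo lcm(65, 11) = 715: x ≡ 42 (mod 715).
  Combine with x ≡ 2 (mod 9); new modulus lcm = 6435.
    Write x = 42 + 715·t and substitute into x ≡ 2 (mod 9): 715·t ≡ 2 − 42 = -40 (mod 9).
    Reduce coefficients mod 9: 4·t ≡ 5 (mod 9).
    The inverse of 4 mod 9 is 7 (since 4·7 = 28 = 3·9 + 1), so t ≡ 7·5 = 35 ≡ 8 (mod 9).
    Then x = 42 + 715·8 = 5762, valid modulo lcm(715, 9) = 6435: x ≡ 5762 (mod 6435).
Verify against each original: 5762 mod 5 = 2, 5762 mod 13 = 3, 5762 mod 11 = 9, 5762 mod 9 = 2.

x ≡ 5762 (mod 6435).


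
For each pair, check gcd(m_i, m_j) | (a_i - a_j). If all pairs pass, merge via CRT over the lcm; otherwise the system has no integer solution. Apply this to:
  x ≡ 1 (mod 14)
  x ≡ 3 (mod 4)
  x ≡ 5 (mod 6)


Moduli 14, 4, 6 are not pairwise coprime, so CRT works modulo lcm(m_i) when all pairwise compatibility conditions hold.
Pairwise compatibility: gcd(m_i, m_j) must divide a_i - a_j for every pair.
Merge one congruence at a time:
  Start: x ≡ 1 (mod 14).
  Combine with x ≡ 3 (mod 4): gcd(14, 4) = 2; 3 - 1 = 2, which IS divisible by 2, so compatible.
    Write x = 1 + 14·t and substitute into x ≡ 3 (mod 4): 14·t ≡ 3 − 1 = 2 (mod 4).
    Divide the congruence (and modulus) by g = 2: 7·t ≡ 1 (mod 2).
    Reduce coefficients mod 2: 1·t ≡ 1 (mod 2).
    So t ≡ 1 (mod 2).
    Then x = 1 + 14·1 = 15, valid modulo lcm(14, 4) = 28: x ≡ 15 (mod 28).
  Combine with x ≡ 5 (mod 6): gcd(28, 6) = 2; 5 - 15 = -10, which IS divisible by 2, so compatible.
    Write x = 15 + 28·t and substitute into x ≡ 5 (mod 6): 28·t ≡ 5 − 15 = -10 (mod 6).
    Divide the congruence (and modulus) by g = 2: 14·t ≡ -5 (mod 3).
    Reduce coefficients mod 3: 2·t ≡ 1 (mod 3).
    The inverse of 2 mod 3 is 2 (since 2·2 = 4 = 1·3 + 1), so t ≡ 2·1 = 2 ≡ 2 (mod 3).
    Then x = 15 + 28·2 = 71, valid modulo lcm(28, 6) = 84: x ≡ 71 (mod 84).
Verify: 71 mod 14 = 1, 71 mod 4 = 3, 71 mod 6 = 5.

x ≡ 71 (mod 84).


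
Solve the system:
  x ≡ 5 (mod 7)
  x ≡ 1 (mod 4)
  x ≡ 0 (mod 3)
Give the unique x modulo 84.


Moduli 7, 4, 3 are pairwise coprime; by CRT there is a unique solution modulo M = 7 · 4 · 3 = 84.
Solve pairwise, accumulating the modulus:
  Start with x ≡ 5 (mod 7).
  Combine with x ≡ 1 (mod 4): since gcd(7, 4) = 1, we get a unique residue mod 28.
    Write x = 5 + 7·t and substitute into x ≡ 1 (mod 4): 7·t ≡ 1 − 5 = -4 (mod 4).
    Reduce coefficients mod 4: 3·t ≡ 0 (mod 4).
    The inverse of 3 mod 4 is 3 (since 3·3 = 9 = 2·4 + 1), so t ≡ 3·0 = 0 ≡ 0 (mod 4).
    Then x = 5 + 7·0 = 5, valid modulo lcm(7, 4) = 28: x ≡ 5 (mod 28).
  Combine with x ≡ 0 (mod 3): since gcd(28, 3) = 1, we get a unique residue mod 84.
    Write x = 5 + 28·t and substitute into x ≡ 0 (mod 3): 28·t ≡ 0 − 5 = -5 (mod 3).
    Reduce coefficients mod 3: 1·t ≡ 1 (mod 3).
    So t ≡ 1 (mod 3).
    Then x = 5 + 28·1 = 33, valid modulo lcm(28, 3) = 84: x ≡ 33 (mod 84).
Verify: 33 mod 7 = 5 ✓, 33 mod 4 = 1 ✓, 33 mod 3 = 0 ✓.

x ≡ 33 (mod 84).


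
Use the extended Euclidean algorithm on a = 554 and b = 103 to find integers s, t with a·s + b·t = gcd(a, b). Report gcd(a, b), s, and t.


Euclidean algorithm on (554, 103) — divide until remainder is 0:
  554 = 5 · 103 + 39
  103 = 2 · 39 + 25
  39 = 1 · 25 + 14
  25 = 1 · 14 + 11
  14 = 1 · 11 + 3
  11 = 3 · 3 + 2
  3 = 1 · 2 + 1
  2 = 2 · 1 + 0
gcd(554, 103) = 1.
Track Bezout coefficients alongside the remainders: start with r₀ = 554 = a·1 + b·0 (s = 1, t = 0) and r₁ = 103 = a·0 + b·1 (s = 0, t = 1); each new remainder r_{k+1} = r_{k-1} − q_k·r_k inherits s_{k+1} = s_{k-1} − q_k·s_k, t_{k+1} = t_{k-1} − q_k·t_k, so r_k = a·s_k + b·t_k at every step:
  q = 5: r = 39, s = 1 − 5·0 = 1, t = 0 − 5·1 = -5  (check: 554·1 + 103·(-5) = 39)
  q = 2: r = 25, s = 0 − 2·1 = -2, t = 1 − 2·(-5) = 11  (check: 554·(-2) + 103·11 = 25)
  q = 1: r = 14, s = 1 − 1·(-2) = 3, t = -5 − 1·11 = -16  (check: 554·3 + 103·(-16) = 14)
  q = 1: r = 11, s = -2 − 1·3 = -5, t = 11 − 1·(-16) = 27  (check: 554·(-5) + 103·27 = 11)
  q = 1: r = 3, s = 3 − 1·(-5) = 8, t = -16 − 1·27 = -43  (check: 554·8 + 103·(-43) = 3)
  q = 3: r = 2, s = -5 − 3·8 = -29, t = 27 − 3·(-43) = 156  (check: 554·(-29) + 103·156 = 2)
  q = 1: r = 1, s = 8 − 1·(-29) = 37, t = -43 − 1·156 = -199  (check: 554·37 + 103·(-199) = 1)
The row with r = 1 (the gcd) gives the Bezout coefficients s = 37, t = -199.
Result: 554 · (37) + 103 · (-199) = 1.

gcd(554, 103) = 1; s = 37, t = -199 (check: 554·37 + 103·(-199) = 1).
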